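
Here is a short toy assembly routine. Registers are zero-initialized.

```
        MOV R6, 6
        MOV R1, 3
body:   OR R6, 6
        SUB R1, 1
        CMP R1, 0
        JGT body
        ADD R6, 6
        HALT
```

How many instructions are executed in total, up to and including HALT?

after MOV R6, 6: R6=6
after MOV R1, 3: R1=3
after OR R6, 6: R6=6|6=6
after SUB R1, 1: R1=3-1=2
CMP R1, 0  (cmp 2,0)
JGT body: taken
after OR R6, 6: R6=6|6=6
after SUB R1, 1: R1=2-1=1
CMP R1, 0  (cmp 1,0)
JGT body: taken
after OR R6, 6: R6=6|6=6
after SUB R1, 1: R1=1-1=0
CMP R1, 0  (cmp 0,0)
JGT body: not taken
after ADD R6, 6: R6=6+6=12
halt.
Total executed instructions: 16.

16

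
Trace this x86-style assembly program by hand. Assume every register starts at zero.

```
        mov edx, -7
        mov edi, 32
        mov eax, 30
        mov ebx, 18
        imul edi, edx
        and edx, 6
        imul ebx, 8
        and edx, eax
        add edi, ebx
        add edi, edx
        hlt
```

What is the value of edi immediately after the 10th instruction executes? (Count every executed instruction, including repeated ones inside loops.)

edx=-7
edi=32
eax=30
ebx=18
edi=32*(-7)=-224
edx=(-7)&6=0
ebx=18*8=144
edx=0&30=0
edi=(-224)+144=-80
edi=(-80)+0=-80
After step 10: edi = -80.

-80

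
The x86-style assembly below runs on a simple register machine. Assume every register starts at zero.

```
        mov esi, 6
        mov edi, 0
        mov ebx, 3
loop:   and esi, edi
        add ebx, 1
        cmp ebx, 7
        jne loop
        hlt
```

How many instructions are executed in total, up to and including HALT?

after mov esi, 6: esi=6
after mov edi, 0: edi=0
after mov ebx, 3: ebx=3
after and esi, edi: esi=6&0=0
after add ebx, 1: ebx=3+1=4
cmp ebx, 7  (cmp 4,7)
jne loop: taken
after and esi, edi: esi=0&0=0
after add ebx, 1: ebx=4+1=5
cmp ebx, 7  (cmp 5,7)
jne loop: taken
after and esi, edi: esi=0&0=0
after add ebx, 1: ebx=5+1=6
cmp ebx, 7  (cmp 6,7)
jne loop: taken
after and esi, edi: esi=0&0=0
after add ebx, 1: ebx=6+1=7
cmp ebx, 7  (cmp 7,7)
jne loop: not taken
halt.
Total executed instructions: 20.

20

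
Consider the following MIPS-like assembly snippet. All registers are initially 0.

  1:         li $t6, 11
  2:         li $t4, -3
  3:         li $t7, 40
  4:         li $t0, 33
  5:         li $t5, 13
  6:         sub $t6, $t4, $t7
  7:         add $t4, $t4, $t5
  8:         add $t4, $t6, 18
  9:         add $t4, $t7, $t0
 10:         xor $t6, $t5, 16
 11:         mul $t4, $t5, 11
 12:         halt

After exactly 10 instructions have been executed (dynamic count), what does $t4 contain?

li $t6, 11 → $t6=11
li $t4, -3 → $t4=-3
li $t7, 40 → $t7=40
li $t0, 33 → $t0=33
li $t5, 13 → $t5=13
sub $t6, $t4, $t7 → $t6=(-3)-40=-43
add $t4, $t4, $t5 → $t4=(-3)+13=10
add $t4, $t6, 18 → $t4=(-43)+18=-25
add $t4, $t7, $t0 → $t4=40+33=73
xor $t6, $t5, 16 → $t6=13^16=29
After step 10: $t4 = 73.

73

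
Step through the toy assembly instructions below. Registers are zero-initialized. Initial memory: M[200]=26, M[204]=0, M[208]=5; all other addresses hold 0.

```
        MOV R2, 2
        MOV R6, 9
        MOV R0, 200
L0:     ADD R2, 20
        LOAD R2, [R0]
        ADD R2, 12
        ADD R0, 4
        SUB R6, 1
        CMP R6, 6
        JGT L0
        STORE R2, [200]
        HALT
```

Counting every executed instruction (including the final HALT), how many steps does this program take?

26

R2=2
R6=9
R0=200
R2=2+20=22
R2=M[200]=26
R2=26+12=38
R0=200+4=204
R6=9-1=8
CMP R6, 6  (cmp 8,6)
JGT L0: taken
R2=38+20=58
R2=M[204]=0
R2=0+12=12
R0=204+4=208
R6=8-1=7
CMP R6, 6  (cmp 7,6)
JGT L0: taken
R2=12+20=32
R2=M[208]=5
R2=5+12=17
R0=208+4=212
R6=7-1=6
CMP R6, 6  (cmp 6,6)
JGT L0: not taken
STORE R2, [200] → M[200]=17
halt.
Total executed instructions: 26.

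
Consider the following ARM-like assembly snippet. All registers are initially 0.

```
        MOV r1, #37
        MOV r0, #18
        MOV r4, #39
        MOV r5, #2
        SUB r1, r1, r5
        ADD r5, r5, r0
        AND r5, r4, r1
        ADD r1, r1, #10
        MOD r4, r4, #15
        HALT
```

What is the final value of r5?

after MOV r1, #37: r1=37
after MOV r0, #18: r0=18
after MOV r4, #39: r4=39
after MOV r5, #2: r5=2
after SUB r1, r1, r5: r1=37-2=35
after ADD r5, r5, r0: r5=2+18=20
after AND r5, r4, r1: r5=39&35=35
after ADD r1, r1, #10: r1=35+10=45
after MOD r4, r4, #15: r4=39%15=9
halt.

35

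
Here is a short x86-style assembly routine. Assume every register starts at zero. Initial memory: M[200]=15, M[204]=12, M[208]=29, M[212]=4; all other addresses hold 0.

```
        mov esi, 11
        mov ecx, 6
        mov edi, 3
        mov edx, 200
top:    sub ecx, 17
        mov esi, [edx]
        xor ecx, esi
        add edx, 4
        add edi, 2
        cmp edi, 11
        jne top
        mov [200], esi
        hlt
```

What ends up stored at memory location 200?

mov esi, 11 → esi=11
mov ecx, 6 → ecx=6
mov edi, 3 → edi=3
mov edx, 200 → edx=200
sub ecx, 17 → ecx=6-17=-11
mov esi, [edx] → esi=M[200]=15
xor ecx, esi → ecx=(-11)^15=-6
add edx, 4 → edx=200+4=204
add edi, 2 → edi=3+2=5
cmp edi, 11  (cmp 5,11)
jne top: taken
sub ecx, 17 → ecx=(-6)-17=-23
mov esi, [edx] → esi=M[204]=12
xor ecx, esi → ecx=(-23)^12=-27
add edx, 4 → edx=204+4=208
add edi, 2 → edi=5+2=7
cmp edi, 11  (cmp 7,11)
jne top: taken
sub ecx, 17 → ecx=(-27)-17=-44
mov esi, [edx] → esi=M[208]=29
xor ecx, esi → ecx=(-44)^29=-55
add edx, 4 → edx=208+4=212
add edi, 2 → edi=7+2=9
cmp edi, 11  (cmp 9,11)
jne top: taken
sub ecx, 17 → ecx=(-55)-17=-72
mov esi, [edx] → esi=M[212]=4
xor ecx, esi → ecx=(-72)^4=-68
add edx, 4 → edx=212+4=216
add edi, 2 → edi=9+2=11
cmp edi, 11  (cmp 11,11)
jne top: not taken
mov [200], esi → M[200]=4
halt.

4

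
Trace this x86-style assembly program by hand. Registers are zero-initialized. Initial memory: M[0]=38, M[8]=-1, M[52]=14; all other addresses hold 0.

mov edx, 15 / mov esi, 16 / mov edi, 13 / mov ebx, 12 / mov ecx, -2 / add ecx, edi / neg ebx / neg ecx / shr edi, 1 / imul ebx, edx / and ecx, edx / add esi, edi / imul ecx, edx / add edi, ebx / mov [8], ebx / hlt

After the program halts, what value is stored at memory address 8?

-180

after mov edx, 15: edx=15
after mov esi, 16: esi=16
after mov edi, 13: edi=13
after mov ebx, 12: ebx=12
after mov ecx, -2: ecx=-2
after add ecx, edi: ecx=(-2)+13=11
after neg ebx: ebx=-(12)=-12
after neg ecx: ecx=-(11)=-11
after shr edi, 1: edi=13>>1=6
after imul ebx, edx: ebx=(-12)*15=-180
after and ecx, edx: ecx=(-11)&15=5
after add esi, edi: esi=16+6=22
after imul ecx, edx: ecx=5*15=75
after add edi, ebx: edi=6+(-180)=-174
mov [8], ebx → M[8]=-180
halt.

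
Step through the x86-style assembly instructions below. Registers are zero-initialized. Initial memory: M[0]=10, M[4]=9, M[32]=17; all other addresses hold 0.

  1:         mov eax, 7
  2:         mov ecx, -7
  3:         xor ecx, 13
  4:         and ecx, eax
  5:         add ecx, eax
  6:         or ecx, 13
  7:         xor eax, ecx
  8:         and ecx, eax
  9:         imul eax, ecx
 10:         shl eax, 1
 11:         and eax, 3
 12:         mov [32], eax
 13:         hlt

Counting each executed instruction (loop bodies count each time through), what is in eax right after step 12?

mov eax, 7 → eax=7
mov ecx, -7 → ecx=-7
xor ecx, 13 → ecx=(-7)^13=-12
and ecx, eax → ecx=(-12)&7=4
add ecx, eax → ecx=4+7=11
or ecx, 13 → ecx=11|13=15
xor eax, ecx → eax=7^15=8
and ecx, eax → ecx=15&8=8
imul eax, ecx → eax=8*8=64
shl eax, 1 → eax=64<<1=128
and eax, 3 → eax=128&3=0
mov [32], eax → M[32]=0
After step 12: eax = 0.

0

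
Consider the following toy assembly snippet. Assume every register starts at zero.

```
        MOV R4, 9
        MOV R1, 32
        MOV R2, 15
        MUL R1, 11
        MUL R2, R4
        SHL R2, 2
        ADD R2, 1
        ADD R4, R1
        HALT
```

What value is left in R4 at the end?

MOV R4, 9 → R4=9
MOV R1, 32 → R1=32
MOV R2, 15 → R2=15
MUL R1, 11 → R1=32*11=352
MUL R2, R4 → R2=15*9=135
SHL R2, 2 → R2=135<<2=540
ADD R2, 1 → R2=540+1=541
ADD R4, R1 → R4=9+352=361
halt.

361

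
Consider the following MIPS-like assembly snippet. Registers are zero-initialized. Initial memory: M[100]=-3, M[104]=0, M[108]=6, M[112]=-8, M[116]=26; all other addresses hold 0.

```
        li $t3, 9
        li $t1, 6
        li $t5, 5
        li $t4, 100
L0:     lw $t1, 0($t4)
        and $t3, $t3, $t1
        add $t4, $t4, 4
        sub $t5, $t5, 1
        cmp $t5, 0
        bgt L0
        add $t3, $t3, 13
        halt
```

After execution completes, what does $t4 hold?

after li $t3, 9: $t3=9
after li $t1, 6: $t1=6
after li $t5, 5: $t5=5
after li $t4, 100: $t4=100
after lw $t1, 0($t4): $t1=M[100]=-3
after and $t3, $t3, $t1: $t3=9&(-3)=9
after add $t4, $t4, 4: $t4=100+4=104
after sub $t5, $t5, 1: $t5=5-1=4
cmp $t5, 0  (cmp 4,0)
bgt L0: taken
after lw $t1, 0($t4): $t1=M[104]=0
after and $t3, $t3, $t1: $t3=9&0=0
after add $t4, $t4, 4: $t4=104+4=108
after sub $t5, $t5, 1: $t5=4-1=3
cmp $t5, 0  (cmp 3,0)
bgt L0: taken
after lw $t1, 0($t4): $t1=M[108]=6
after and $t3, $t3, $t1: $t3=0&6=0
after add $t4, $t4, 4: $t4=108+4=112
after sub $t5, $t5, 1: $t5=3-1=2
cmp $t5, 0  (cmp 2,0)
bgt L0: taken
after lw $t1, 0($t4): $t1=M[112]=-8
after and $t3, $t3, $t1: $t3=0&(-8)=0
after add $t4, $t4, 4: $t4=112+4=116
after sub $t5, $t5, 1: $t5=2-1=1
cmp $t5, 0  (cmp 1,0)
bgt L0: taken
after lw $t1, 0($t4): $t1=M[116]=26
after and $t3, $t3, $t1: $t3=0&26=0
after add $t4, $t4, 4: $t4=116+4=120
after sub $t5, $t5, 1: $t5=1-1=0
cmp $t5, 0  (cmp 0,0)
bgt L0: not taken
after add $t3, $t3, 13: $t3=0+13=13
halt.

120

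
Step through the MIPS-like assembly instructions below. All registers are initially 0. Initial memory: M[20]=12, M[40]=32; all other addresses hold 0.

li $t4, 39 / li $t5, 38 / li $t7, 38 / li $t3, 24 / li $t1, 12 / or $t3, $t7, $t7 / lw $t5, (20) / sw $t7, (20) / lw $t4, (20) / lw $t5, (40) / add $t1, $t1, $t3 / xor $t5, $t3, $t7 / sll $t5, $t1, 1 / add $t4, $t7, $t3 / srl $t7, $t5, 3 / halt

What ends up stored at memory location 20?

$t4=39
$t5=38
$t7=38
$t3=24
$t1=12
$t3=38|38=38
$t5=M[20]=12
sw $t7, (20) → M[20]=38
$t4=M[20]=38
$t5=M[40]=32
$t1=12+38=50
$t5=38^38=0
$t5=50<<1=100
$t4=38+38=76
$t7=100>>3=12
halt.

38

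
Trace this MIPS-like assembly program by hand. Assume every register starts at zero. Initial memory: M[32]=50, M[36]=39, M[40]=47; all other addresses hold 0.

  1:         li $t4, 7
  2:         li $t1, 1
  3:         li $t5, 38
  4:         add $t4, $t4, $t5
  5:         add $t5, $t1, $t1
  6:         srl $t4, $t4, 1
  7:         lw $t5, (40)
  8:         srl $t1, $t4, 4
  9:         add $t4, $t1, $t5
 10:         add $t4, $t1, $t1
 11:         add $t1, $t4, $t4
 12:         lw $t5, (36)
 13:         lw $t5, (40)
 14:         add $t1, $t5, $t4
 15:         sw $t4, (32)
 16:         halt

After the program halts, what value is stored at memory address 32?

after li $t4, 7: $t4=7
after li $t1, 1: $t1=1
after li $t5, 38: $t5=38
after add $t4, $t4, $t5: $t4=7+38=45
after add $t5, $t1, $t1: $t5=1+1=2
after srl $t4, $t4, 1: $t4=45>>1=22
after lw $t5, (40): $t5=M[40]=47
after srl $t1, $t4, 4: $t1=22>>4=1
after add $t4, $t1, $t5: $t4=1+47=48
after add $t4, $t1, $t1: $t4=1+1=2
after add $t1, $t4, $t4: $t1=2+2=4
after lw $t5, (36): $t5=M[36]=39
after lw $t5, (40): $t5=M[40]=47
after add $t1, $t5, $t4: $t1=47+2=49
sw $t4, (32) → M[32]=2
halt.

2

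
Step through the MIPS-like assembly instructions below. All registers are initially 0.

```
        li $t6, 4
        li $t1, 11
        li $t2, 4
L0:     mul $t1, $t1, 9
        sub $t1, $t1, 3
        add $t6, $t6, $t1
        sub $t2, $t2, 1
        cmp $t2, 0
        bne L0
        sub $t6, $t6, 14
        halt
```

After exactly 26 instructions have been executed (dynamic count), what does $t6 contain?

li $t6, 4 → $t6=4
li $t1, 11 → $t1=11
li $t2, 4 → $t2=4
mul $t1, $t1, 9 → $t1=11*9=99
sub $t1, $t1, 3 → $t1=99-3=96
add $t6, $t6, $t1 → $t6=4+96=100
sub $t2, $t2, 1 → $t2=4-1=3
cmp $t2, 0  (cmp 3,0)
bne L0: taken
mul $t1, $t1, 9 → $t1=96*9=864
sub $t1, $t1, 3 → $t1=864-3=861
add $t6, $t6, $t1 → $t6=100+861=961
sub $t2, $t2, 1 → $t2=3-1=2
cmp $t2, 0  (cmp 2,0)
bne L0: taken
mul $t1, $t1, 9 → $t1=861*9=7749
sub $t1, $t1, 3 → $t1=7749-3=7746
add $t6, $t6, $t1 → $t6=961+7746=8707
sub $t2, $t2, 1 → $t2=2-1=1
cmp $t2, 0  (cmp 1,0)
bne L0: taken
mul $t1, $t1, 9 → $t1=7746*9=69714
sub $t1, $t1, 3 → $t1=69714-3=69711
add $t6, $t6, $t1 → $t6=8707+69711=78418
sub $t2, $t2, 1 → $t2=1-1=0
cmp $t2, 0  (cmp 0,0)
After step 26: $t6 = 78418.

78418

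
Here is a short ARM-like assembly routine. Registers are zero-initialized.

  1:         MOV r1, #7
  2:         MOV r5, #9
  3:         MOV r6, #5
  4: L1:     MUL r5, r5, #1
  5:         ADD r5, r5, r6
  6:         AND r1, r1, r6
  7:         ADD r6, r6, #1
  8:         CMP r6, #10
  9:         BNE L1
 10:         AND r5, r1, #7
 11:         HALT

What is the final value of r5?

MOV r1, #7 → r1=7
MOV r5, #9 → r5=9
MOV r6, #5 → r6=5
MUL r5, r5, #1 → r5=9*1=9
ADD r5, r5, r6 → r5=9+5=14
AND r1, r1, r6 → r1=7&5=5
ADD r6, r6, #1 → r6=5+1=6
CMP r6, #10  (cmp 6,10)
BNE L1: taken
MUL r5, r5, #1 → r5=14*1=14
ADD r5, r5, r6 → r5=14+6=20
AND r1, r1, r6 → r1=5&6=4
ADD r6, r6, #1 → r6=6+1=7
CMP r6, #10  (cmp 7,10)
BNE L1: taken
MUL r5, r5, #1 → r5=20*1=20
ADD r5, r5, r6 → r5=20+7=27
AND r1, r1, r6 → r1=4&7=4
ADD r6, r6, #1 → r6=7+1=8
CMP r6, #10  (cmp 8,10)
BNE L1: taken
MUL r5, r5, #1 → r5=27*1=27
ADD r5, r5, r6 → r5=27+8=35
AND r1, r1, r6 → r1=4&8=0
ADD r6, r6, #1 → r6=8+1=9
CMP r6, #10  (cmp 9,10)
BNE L1: taken
MUL r5, r5, #1 → r5=35*1=35
ADD r5, r5, r6 → r5=35+9=44
AND r1, r1, r6 → r1=0&9=0
ADD r6, r6, #1 → r6=9+1=10
CMP r6, #10  (cmp 10,10)
BNE L1: not taken
AND r5, r1, #7 → r5=0&7=0
halt.

0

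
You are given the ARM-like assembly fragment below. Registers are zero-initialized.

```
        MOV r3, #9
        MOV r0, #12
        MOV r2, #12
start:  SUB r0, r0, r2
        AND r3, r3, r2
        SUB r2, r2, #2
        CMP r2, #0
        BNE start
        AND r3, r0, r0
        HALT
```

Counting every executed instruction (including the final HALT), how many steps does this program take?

35

MOV r3, #9 → r3=9
MOV r0, #12 → r0=12
MOV r2, #12 → r2=12
SUB r0, r0, r2 → r0=12-12=0
AND r3, r3, r2 → r3=9&12=8
SUB r2, r2, #2 → r2=12-2=10
CMP r2, #0  (cmp 10,0)
BNE start: taken
SUB r0, r0, r2 → r0=0-10=-10
AND r3, r3, r2 → r3=8&10=8
SUB r2, r2, #2 → r2=10-2=8
CMP r2, #0  (cmp 8,0)
BNE start: taken
SUB r0, r0, r2 → r0=(-10)-8=-18
AND r3, r3, r2 → r3=8&8=8
SUB r2, r2, #2 → r2=8-2=6
CMP r2, #0  (cmp 6,0)
BNE start: taken
SUB r0, r0, r2 → r0=(-18)-6=-24
AND r3, r3, r2 → r3=8&6=0
SUB r2, r2, #2 → r2=6-2=4
CMP r2, #0  (cmp 4,0)
BNE start: taken
SUB r0, r0, r2 → r0=(-24)-4=-28
AND r3, r3, r2 → r3=0&4=0
SUB r2, r2, #2 → r2=4-2=2
CMP r2, #0  (cmp 2,0)
BNE start: taken
SUB r0, r0, r2 → r0=(-28)-2=-30
AND r3, r3, r2 → r3=0&2=0
SUB r2, r2, #2 → r2=2-2=0
CMP r2, #0  (cmp 0,0)
BNE start: not taken
AND r3, r0, r0 → r3=(-30)&(-30)=-30
halt.
Total executed instructions: 35.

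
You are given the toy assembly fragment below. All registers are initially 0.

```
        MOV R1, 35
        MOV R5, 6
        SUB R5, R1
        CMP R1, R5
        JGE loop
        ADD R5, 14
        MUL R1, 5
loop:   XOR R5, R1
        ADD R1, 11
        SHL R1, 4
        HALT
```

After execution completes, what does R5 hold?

-64

after MOV R1, 35: R1=35
after MOV R5, 6: R5=6
after SUB R5, R1: R5=6-35=-29
CMP R1, R5  (cmp 35,-29)
JGE loop: taken
after XOR R5, R1: R5=(-29)^35=-64
after ADD R1, 11: R1=35+11=46
after SHL R1, 4: R1=46<<4=736
halt.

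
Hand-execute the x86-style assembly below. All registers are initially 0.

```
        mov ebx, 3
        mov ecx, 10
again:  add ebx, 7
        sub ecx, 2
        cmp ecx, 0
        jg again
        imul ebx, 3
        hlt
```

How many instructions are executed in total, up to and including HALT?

ebx=3
ecx=10
ebx=3+7=10
ecx=10-2=8
cmp ecx, 0  (cmp 8,0)
jg again: taken
ebx=10+7=17
ecx=8-2=6
cmp ecx, 0  (cmp 6,0)
jg again: taken
ebx=17+7=24
ecx=6-2=4
cmp ecx, 0  (cmp 4,0)
jg again: taken
ebx=24+7=31
ecx=4-2=2
cmp ecx, 0  (cmp 2,0)
jg again: taken
ebx=31+7=38
ecx=2-2=0
cmp ecx, 0  (cmp 0,0)
jg again: not taken
ebx=38*3=114
halt.
Total executed instructions: 24.

24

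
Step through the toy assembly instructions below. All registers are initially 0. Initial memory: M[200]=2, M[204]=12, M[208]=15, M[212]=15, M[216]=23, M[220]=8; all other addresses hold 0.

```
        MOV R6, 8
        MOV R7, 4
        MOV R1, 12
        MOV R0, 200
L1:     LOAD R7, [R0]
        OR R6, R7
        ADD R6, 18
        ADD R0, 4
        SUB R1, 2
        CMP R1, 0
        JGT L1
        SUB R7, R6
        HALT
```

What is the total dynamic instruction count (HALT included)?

MOV R6, 8 → R6=8
MOV R7, 4 → R7=4
MOV R1, 12 → R1=12
MOV R0, 200 → R0=200
LOAD R7, [R0] → R7=M[200]=2
OR R6, R7 → R6=8|2=10
ADD R6, 18 → R6=10+18=28
ADD R0, 4 → R0=200+4=204
SUB R1, 2 → R1=12-2=10
CMP R1, 0  (cmp 10,0)
JGT L1: taken
LOAD R7, [R0] → R7=M[204]=12
OR R6, R7 → R6=28|12=28
ADD R6, 18 → R6=28+18=46
ADD R0, 4 → R0=204+4=208
SUB R1, 2 → R1=10-2=8
CMP R1, 0  (cmp 8,0)
JGT L1: taken
LOAD R7, [R0] → R7=M[208]=15
OR R6, R7 → R6=46|15=47
ADD R6, 18 → R6=47+18=65
ADD R0, 4 → R0=208+4=212
SUB R1, 2 → R1=8-2=6
CMP R1, 0  (cmp 6,0)
JGT L1: taken
LOAD R7, [R0] → R7=M[212]=15
OR R6, R7 → R6=65|15=79
ADD R6, 18 → R6=79+18=97
ADD R0, 4 → R0=212+4=216
SUB R1, 2 → R1=6-2=4
CMP R1, 0  (cmp 4,0)
JGT L1: taken
LOAD R7, [R0] → R7=M[216]=23
OR R6, R7 → R6=97|23=119
ADD R6, 18 → R6=119+18=137
ADD R0, 4 → R0=216+4=220
SUB R1, 2 → R1=4-2=2
CMP R1, 0  (cmp 2,0)
JGT L1: taken
LOAD R7, [R0] → R7=M[220]=8
OR R6, R7 → R6=137|8=137
ADD R6, 18 → R6=137+18=155
ADD R0, 4 → R0=220+4=224
SUB R1, 2 → R1=2-2=0
CMP R1, 0  (cmp 0,0)
JGT L1: not taken
SUB R7, R6 → R7=8-155=-147
halt.
Total executed instructions: 48.

48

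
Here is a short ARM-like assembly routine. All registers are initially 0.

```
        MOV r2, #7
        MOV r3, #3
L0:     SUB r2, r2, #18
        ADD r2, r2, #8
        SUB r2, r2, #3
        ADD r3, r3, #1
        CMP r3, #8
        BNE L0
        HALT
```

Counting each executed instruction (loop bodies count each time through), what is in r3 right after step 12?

after MOV r2, #7: r2=7
after MOV r3, #3: r3=3
after SUB r2, r2, #18: r2=7-18=-11
after ADD r2, r2, #8: r2=(-11)+8=-3
after SUB r2, r2, #3: r2=(-3)-3=-6
after ADD r3, r3, #1: r3=3+1=4
CMP r3, #8  (cmp 4,8)
BNE L0: taken
after SUB r2, r2, #18: r2=(-6)-18=-24
after ADD r2, r2, #8: r2=(-24)+8=-16
after SUB r2, r2, #3: r2=(-16)-3=-19
after ADD r3, r3, #1: r3=4+1=5
After step 12: r3 = 5.

5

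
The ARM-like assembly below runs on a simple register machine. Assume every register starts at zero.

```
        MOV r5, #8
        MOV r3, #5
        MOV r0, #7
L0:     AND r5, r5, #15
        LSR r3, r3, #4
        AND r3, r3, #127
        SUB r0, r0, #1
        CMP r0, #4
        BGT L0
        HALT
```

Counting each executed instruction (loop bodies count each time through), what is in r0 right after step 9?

6

MOV r5, #8 → r5=8
MOV r3, #5 → r3=5
MOV r0, #7 → r0=7
AND r5, r5, #15 → r5=8&15=8
LSR r3, r3, #4 → r3=5>>4=0
AND r3, r3, #127 → r3=0&127=0
SUB r0, r0, #1 → r0=7-1=6
CMP r0, #4  (cmp 6,4)
BGT L0: taken
After step 9: r0 = 6.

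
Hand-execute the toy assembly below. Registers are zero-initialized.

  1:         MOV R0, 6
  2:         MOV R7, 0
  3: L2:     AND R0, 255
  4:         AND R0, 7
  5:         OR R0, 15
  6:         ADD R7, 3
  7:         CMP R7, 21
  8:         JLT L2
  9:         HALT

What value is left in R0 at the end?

after MOV R0, 6: R0=6
after MOV R7, 0: R7=0
after AND R0, 255: R0=6&255=6
after AND R0, 7: R0=6&7=6
after OR R0, 15: R0=6|15=15
after ADD R7, 3: R7=0+3=3
CMP R7, 21  (cmp 3,21)
JLT L2: taken
after AND R0, 255: R0=15&255=15
after AND R0, 7: R0=15&7=7
after OR R0, 15: R0=7|15=15
after ADD R7, 3: R7=3+3=6
CMP R7, 21  (cmp 6,21)
JLT L2: taken
after AND R0, 255: R0=15&255=15
after AND R0, 7: R0=15&7=7
after OR R0, 15: R0=7|15=15
after ADD R7, 3: R7=6+3=9
CMP R7, 21  (cmp 9,21)
JLT L2: taken
after AND R0, 255: R0=15&255=15
after AND R0, 7: R0=15&7=7
after OR R0, 15: R0=7|15=15
after ADD R7, 3: R7=9+3=12
CMP R7, 21  (cmp 12,21)
JLT L2: taken
after AND R0, 255: R0=15&255=15
after AND R0, 7: R0=15&7=7
after OR R0, 15: R0=7|15=15
after ADD R7, 3: R7=12+3=15
CMP R7, 21  (cmp 15,21)
JLT L2: taken
after AND R0, 255: R0=15&255=15
after AND R0, 7: R0=15&7=7
after OR R0, 15: R0=7|15=15
after ADD R7, 3: R7=15+3=18
CMP R7, 21  (cmp 18,21)
JLT L2: taken
after AND R0, 255: R0=15&255=15
after AND R0, 7: R0=15&7=7
after OR R0, 15: R0=7|15=15
after ADD R7, 3: R7=18+3=21
CMP R7, 21  (cmp 21,21)
JLT L2: not taken
halt.

15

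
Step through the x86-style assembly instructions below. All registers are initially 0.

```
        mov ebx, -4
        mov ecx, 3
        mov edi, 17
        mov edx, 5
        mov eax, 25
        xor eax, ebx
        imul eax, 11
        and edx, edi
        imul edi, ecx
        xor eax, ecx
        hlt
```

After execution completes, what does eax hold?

mov ebx, -4 → ebx=-4
mov ecx, 3 → ecx=3
mov edi, 17 → edi=17
mov edx, 5 → edx=5
mov eax, 25 → eax=25
xor eax, ebx → eax=25^(-4)=-27
imul eax, 11 → eax=(-27)*11=-297
and edx, edi → edx=5&17=1
imul edi, ecx → edi=17*3=51
xor eax, ecx → eax=(-297)^3=-300
halt.

-300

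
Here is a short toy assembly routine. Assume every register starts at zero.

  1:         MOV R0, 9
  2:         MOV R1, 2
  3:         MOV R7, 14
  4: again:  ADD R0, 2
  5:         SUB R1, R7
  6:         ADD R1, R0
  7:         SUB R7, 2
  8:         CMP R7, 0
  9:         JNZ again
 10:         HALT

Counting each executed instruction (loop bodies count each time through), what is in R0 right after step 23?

17

MOV R0, 9 → R0=9
MOV R1, 2 → R1=2
MOV R7, 14 → R7=14
ADD R0, 2 → R0=9+2=11
SUB R1, R7 → R1=2-14=-12
ADD R1, R0 → R1=(-12)+11=-1
SUB R7, 2 → R7=14-2=12
CMP R7, 0  (cmp 12,0)
JNZ again: taken
ADD R0, 2 → R0=11+2=13
SUB R1, R7 → R1=(-1)-12=-13
ADD R1, R0 → R1=(-13)+13=0
SUB R7, 2 → R7=12-2=10
CMP R7, 0  (cmp 10,0)
JNZ again: taken
ADD R0, 2 → R0=13+2=15
SUB R1, R7 → R1=0-10=-10
ADD R1, R0 → R1=(-10)+15=5
SUB R7, 2 → R7=10-2=8
CMP R7, 0  (cmp 8,0)
JNZ again: taken
ADD R0, 2 → R0=15+2=17
SUB R1, R7 → R1=5-8=-3
After step 23: R0 = 17.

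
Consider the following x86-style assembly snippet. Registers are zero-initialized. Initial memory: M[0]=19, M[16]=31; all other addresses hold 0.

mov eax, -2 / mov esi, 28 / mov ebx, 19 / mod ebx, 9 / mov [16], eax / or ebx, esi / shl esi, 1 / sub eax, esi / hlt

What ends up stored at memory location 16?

mov eax, -2 → eax=-2
mov esi, 28 → esi=28
mov ebx, 19 → ebx=19
mod ebx, 9 → ebx=19%9=1
mov [16], eax → M[16]=-2
or ebx, esi → ebx=1|28=29
shl esi, 1 → esi=28<<1=56
sub eax, esi → eax=(-2)-56=-58
halt.

-2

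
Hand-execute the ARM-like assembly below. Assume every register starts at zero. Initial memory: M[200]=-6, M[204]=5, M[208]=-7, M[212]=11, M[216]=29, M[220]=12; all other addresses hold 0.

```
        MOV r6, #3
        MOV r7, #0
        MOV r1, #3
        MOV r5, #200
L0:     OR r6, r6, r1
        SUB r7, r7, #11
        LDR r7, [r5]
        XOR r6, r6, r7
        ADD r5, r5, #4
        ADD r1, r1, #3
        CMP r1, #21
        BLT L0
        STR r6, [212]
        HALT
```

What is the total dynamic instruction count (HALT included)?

MOV r6, #3 → r6=3
MOV r7, #0 → r7=0
MOV r1, #3 → r1=3
MOV r5, #200 → r5=200
OR r6, r6, r1 → r6=3|3=3
SUB r7, r7, #11 → r7=0-11=-11
LDR r7, [r5] → r7=M[200]=-6
XOR r6, r6, r7 → r6=3^(-6)=-7
ADD r5, r5, #4 → r5=200+4=204
ADD r1, r1, #3 → r1=3+3=6
CMP r1, #21  (cmp 6,21)
BLT L0: taken
OR r6, r6, r1 → r6=(-7)|6=-1
SUB r7, r7, #11 → r7=(-6)-11=-17
LDR r7, [r5] → r7=M[204]=5
XOR r6, r6, r7 → r6=(-1)^5=-6
ADD r5, r5, #4 → r5=204+4=208
ADD r1, r1, #3 → r1=6+3=9
CMP r1, #21  (cmp 9,21)
BLT L0: taken
OR r6, r6, r1 → r6=(-6)|9=-5
SUB r7, r7, #11 → r7=5-11=-6
LDR r7, [r5] → r7=M[208]=-7
XOR r6, r6, r7 → r6=(-5)^(-7)=2
ADD r5, r5, #4 → r5=208+4=212
ADD r1, r1, #3 → r1=9+3=12
CMP r1, #21  (cmp 12,21)
BLT L0: taken
OR r6, r6, r1 → r6=2|12=14
SUB r7, r7, #11 → r7=(-7)-11=-18
LDR r7, [r5] → r7=M[212]=11
XOR r6, r6, r7 → r6=14^11=5
ADD r5, r5, #4 → r5=212+4=216
ADD r1, r1, #3 → r1=12+3=15
CMP r1, #21  (cmp 15,21)
BLT L0: taken
OR r6, r6, r1 → r6=5|15=15
SUB r7, r7, #11 → r7=11-11=0
LDR r7, [r5] → r7=M[216]=29
XOR r6, r6, r7 → r6=15^29=18
ADD r5, r5, #4 → r5=216+4=220
ADD r1, r1, #3 → r1=15+3=18
CMP r1, #21  (cmp 18,21)
BLT L0: taken
OR r6, r6, r1 → r6=18|18=18
SUB r7, r7, #11 → r7=29-11=18
LDR r7, [r5] → r7=M[220]=12
XOR r6, r6, r7 → r6=18^12=30
ADD r5, r5, #4 → r5=220+4=224
ADD r1, r1, #3 → r1=18+3=21
CMP r1, #21  (cmp 21,21)
BLT L0: not taken
STR r6, [212] → M[212]=30
halt.
Total executed instructions: 54.

54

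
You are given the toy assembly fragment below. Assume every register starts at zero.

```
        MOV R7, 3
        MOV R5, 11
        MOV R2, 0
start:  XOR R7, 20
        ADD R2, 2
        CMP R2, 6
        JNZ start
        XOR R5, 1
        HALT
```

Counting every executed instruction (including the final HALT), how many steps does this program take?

17

MOV R7, 3 → R7=3
MOV R5, 11 → R5=11
MOV R2, 0 → R2=0
XOR R7, 20 → R7=3^20=23
ADD R2, 2 → R2=0+2=2
CMP R2, 6  (cmp 2,6)
JNZ start: taken
XOR R7, 20 → R7=23^20=3
ADD R2, 2 → R2=2+2=4
CMP R2, 6  (cmp 4,6)
JNZ start: taken
XOR R7, 20 → R7=3^20=23
ADD R2, 2 → R2=4+2=6
CMP R2, 6  (cmp 6,6)
JNZ start: not taken
XOR R5, 1 → R5=11^1=10
halt.
Total executed instructions: 17.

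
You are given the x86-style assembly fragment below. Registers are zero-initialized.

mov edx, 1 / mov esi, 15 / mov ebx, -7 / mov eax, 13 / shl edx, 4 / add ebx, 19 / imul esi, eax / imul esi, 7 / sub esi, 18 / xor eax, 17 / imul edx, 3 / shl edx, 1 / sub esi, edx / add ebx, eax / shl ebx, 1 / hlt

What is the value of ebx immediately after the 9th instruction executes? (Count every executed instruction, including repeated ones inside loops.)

after mov edx, 1: edx=1
after mov esi, 15: esi=15
after mov ebx, -7: ebx=-7
after mov eax, 13: eax=13
after shl edx, 4: edx=1<<4=16
after add ebx, 19: ebx=(-7)+19=12
after imul esi, eax: esi=15*13=195
after imul esi, 7: esi=195*7=1365
after sub esi, 18: esi=1365-18=1347
After step 9: ebx = 12.

12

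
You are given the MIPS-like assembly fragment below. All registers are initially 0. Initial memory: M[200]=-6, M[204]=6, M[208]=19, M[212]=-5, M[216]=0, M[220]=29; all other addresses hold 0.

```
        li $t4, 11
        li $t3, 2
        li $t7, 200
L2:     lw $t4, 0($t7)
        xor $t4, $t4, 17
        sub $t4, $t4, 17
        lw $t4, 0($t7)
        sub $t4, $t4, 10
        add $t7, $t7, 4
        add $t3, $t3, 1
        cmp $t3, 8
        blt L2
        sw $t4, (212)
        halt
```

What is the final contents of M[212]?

19

after li $t4, 11: $t4=11
after li $t3, 2: $t3=2
after li $t7, 200: $t7=200
after lw $t4, 0($t7): $t4=M[200]=-6
after xor $t4, $t4, 17: $t4=(-6)^17=-21
after sub $t4, $t4, 17: $t4=(-21)-17=-38
after lw $t4, 0($t7): $t4=M[200]=-6
after sub $t4, $t4, 10: $t4=(-6)-10=-16
after add $t7, $t7, 4: $t7=200+4=204
after add $t3, $t3, 1: $t3=2+1=3
cmp $t3, 8  (cmp 3,8)
blt L2: taken
after lw $t4, 0($t7): $t4=M[204]=6
after xor $t4, $t4, 17: $t4=6^17=23
after sub $t4, $t4, 17: $t4=23-17=6
after lw $t4, 0($t7): $t4=M[204]=6
after sub $t4, $t4, 10: $t4=6-10=-4
after add $t7, $t7, 4: $t7=204+4=208
after add $t3, $t3, 1: $t3=3+1=4
cmp $t3, 8  (cmp 4,8)
blt L2: taken
after lw $t4, 0($t7): $t4=M[208]=19
after xor $t4, $t4, 17: $t4=19^17=2
after sub $t4, $t4, 17: $t4=2-17=-15
after lw $t4, 0($t7): $t4=M[208]=19
after sub $t4, $t4, 10: $t4=19-10=9
after add $t7, $t7, 4: $t7=208+4=212
after add $t3, $t3, 1: $t3=4+1=5
cmp $t3, 8  (cmp 5,8)
blt L2: taken
after lw $t4, 0($t7): $t4=M[212]=-5
after xor $t4, $t4, 17: $t4=(-5)^17=-22
after sub $t4, $t4, 17: $t4=(-22)-17=-39
after lw $t4, 0($t7): $t4=M[212]=-5
after sub $t4, $t4, 10: $t4=(-5)-10=-15
after add $t7, $t7, 4: $t7=212+4=216
after add $t3, $t3, 1: $t3=5+1=6
cmp $t3, 8  (cmp 6,8)
blt L2: taken
after lw $t4, 0($t7): $t4=M[216]=0
after xor $t4, $t4, 17: $t4=0^17=17
after sub $t4, $t4, 17: $t4=17-17=0
after lw $t4, 0($t7): $t4=M[216]=0
after sub $t4, $t4, 10: $t4=0-10=-10
after add $t7, $t7, 4: $t7=216+4=220
after add $t3, $t3, 1: $t3=6+1=7
cmp $t3, 8  (cmp 7,8)
blt L2: taken
after lw $t4, 0($t7): $t4=M[220]=29
after xor $t4, $t4, 17: $t4=29^17=12
after sub $t4, $t4, 17: $t4=12-17=-5
after lw $t4, 0($t7): $t4=M[220]=29
after sub $t4, $t4, 10: $t4=29-10=19
after add $t7, $t7, 4: $t7=220+4=224
after add $t3, $t3, 1: $t3=7+1=8
cmp $t3, 8  (cmp 8,8)
blt L2: not taken
sw $t4, (212) → M[212]=19
halt.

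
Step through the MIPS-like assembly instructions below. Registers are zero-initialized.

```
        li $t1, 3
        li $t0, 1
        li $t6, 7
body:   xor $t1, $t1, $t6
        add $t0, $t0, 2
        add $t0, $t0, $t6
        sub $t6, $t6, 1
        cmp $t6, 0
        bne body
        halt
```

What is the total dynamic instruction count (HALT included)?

$t1=3
$t0=1
$t6=7
$t1=3^7=4
$t0=1+2=3
$t0=3+7=10
$t6=7-1=6
cmp $t6, 0  (cmp 6,0)
bne body: taken
$t1=4^6=2
$t0=10+2=12
$t0=12+6=18
$t6=6-1=5
cmp $t6, 0  (cmp 5,0)
bne body: taken
$t1=2^5=7
$t0=18+2=20
$t0=20+5=25
$t6=5-1=4
cmp $t6, 0  (cmp 4,0)
bne body: taken
$t1=7^4=3
$t0=25+2=27
$t0=27+4=31
$t6=4-1=3
cmp $t6, 0  (cmp 3,0)
bne body: taken
$t1=3^3=0
$t0=31+2=33
$t0=33+3=36
$t6=3-1=2
cmp $t6, 0  (cmp 2,0)
bne body: taken
$t1=0^2=2
$t0=36+2=38
$t0=38+2=40
$t6=2-1=1
cmp $t6, 0  (cmp 1,0)
bne body: taken
$t1=2^1=3
$t0=40+2=42
$t0=42+1=43
$t6=1-1=0
cmp $t6, 0  (cmp 0,0)
bne body: not taken
halt.
Total executed instructions: 46.

46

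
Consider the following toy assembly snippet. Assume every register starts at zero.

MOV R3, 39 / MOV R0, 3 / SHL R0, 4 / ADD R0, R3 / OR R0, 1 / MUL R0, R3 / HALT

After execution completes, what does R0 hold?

R3=39
R0=3
R0=3<<4=48
R0=48+39=87
R0=87|1=87
R0=87*39=3393
halt.

3393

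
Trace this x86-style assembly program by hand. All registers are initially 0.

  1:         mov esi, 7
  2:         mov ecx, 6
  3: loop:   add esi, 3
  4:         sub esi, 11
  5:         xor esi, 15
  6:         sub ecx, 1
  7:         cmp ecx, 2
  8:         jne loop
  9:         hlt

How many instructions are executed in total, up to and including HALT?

esi=7
ecx=6
esi=7+3=10
esi=10-11=-1
esi=(-1)^15=-16
ecx=6-1=5
cmp ecx, 2  (cmp 5,2)
jne loop: taken
esi=(-16)+3=-13
esi=(-13)-11=-24
esi=(-24)^15=-25
ecx=5-1=4
cmp ecx, 2  (cmp 4,2)
jne loop: taken
esi=(-25)+3=-22
esi=(-22)-11=-33
esi=(-33)^15=-48
ecx=4-1=3
cmp ecx, 2  (cmp 3,2)
jne loop: taken
esi=(-48)+3=-45
esi=(-45)-11=-56
esi=(-56)^15=-57
ecx=3-1=2
cmp ecx, 2  (cmp 2,2)
jne loop: not taken
halt.
Total executed instructions: 27.

27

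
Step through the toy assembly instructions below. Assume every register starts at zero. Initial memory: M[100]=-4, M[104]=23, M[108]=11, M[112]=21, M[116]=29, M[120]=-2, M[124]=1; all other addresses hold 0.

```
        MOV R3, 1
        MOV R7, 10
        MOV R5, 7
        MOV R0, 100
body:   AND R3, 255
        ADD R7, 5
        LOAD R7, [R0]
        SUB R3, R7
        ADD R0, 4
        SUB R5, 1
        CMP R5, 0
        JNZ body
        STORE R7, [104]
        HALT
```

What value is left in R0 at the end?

R3=1
R7=10
R5=7
R0=100
R3=1&255=1
R7=10+5=15
R7=M[100]=-4
R3=1-(-4)=5
R0=100+4=104
R5=7-1=6
CMP R5, 0  (cmp 6,0)
JNZ body: taken
R3=5&255=5
R7=(-4)+5=1
R7=M[104]=23
R3=5-23=-18
R0=104+4=108
R5=6-1=5
CMP R5, 0  (cmp 5,0)
JNZ body: taken
R3=(-18)&255=238
R7=23+5=28
R7=M[108]=11
R3=238-11=227
R0=108+4=112
R5=5-1=4
CMP R5, 0  (cmp 4,0)
JNZ body: taken
R3=227&255=227
R7=11+5=16
R7=M[112]=21
R3=227-21=206
R0=112+4=116
R5=4-1=3
CMP R5, 0  (cmp 3,0)
JNZ body: taken
R3=206&255=206
R7=21+5=26
R7=M[116]=29
R3=206-29=177
R0=116+4=120
R5=3-1=2
CMP R5, 0  (cmp 2,0)
JNZ body: taken
R3=177&255=177
R7=29+5=34
R7=M[120]=-2
R3=177-(-2)=179
R0=120+4=124
R5=2-1=1
CMP R5, 0  (cmp 1,0)
JNZ body: taken
R3=179&255=179
R7=(-2)+5=3
R7=M[124]=1
R3=179-1=178
R0=124+4=128
R5=1-1=0
CMP R5, 0  (cmp 0,0)
JNZ body: not taken
STORE R7, [104] → M[104]=1
halt.

128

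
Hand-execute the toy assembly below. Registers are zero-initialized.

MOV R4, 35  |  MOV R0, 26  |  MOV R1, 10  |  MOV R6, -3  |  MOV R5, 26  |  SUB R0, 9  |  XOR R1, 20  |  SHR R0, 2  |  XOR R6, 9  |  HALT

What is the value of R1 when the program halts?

after MOV R4, 35: R4=35
after MOV R0, 26: R0=26
after MOV R1, 10: R1=10
after MOV R6, -3: R6=-3
after MOV R5, 26: R5=26
after SUB R0, 9: R0=26-9=17
after XOR R1, 20: R1=10^20=30
after SHR R0, 2: R0=17>>2=4
after XOR R6, 9: R6=(-3)^9=-12
halt.

30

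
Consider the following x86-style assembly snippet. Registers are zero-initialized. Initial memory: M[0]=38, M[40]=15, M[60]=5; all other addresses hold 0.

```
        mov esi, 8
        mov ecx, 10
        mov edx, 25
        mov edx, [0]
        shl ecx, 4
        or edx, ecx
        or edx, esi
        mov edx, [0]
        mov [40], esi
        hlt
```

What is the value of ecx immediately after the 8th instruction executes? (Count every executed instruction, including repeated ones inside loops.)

160

after mov esi, 8: esi=8
after mov ecx, 10: ecx=10
after mov edx, 25: edx=25
after mov edx, [0]: edx=M[0]=38
after shl ecx, 4: ecx=10<<4=160
after or edx, ecx: edx=38|160=166
after or edx, esi: edx=166|8=174
after mov edx, [0]: edx=M[0]=38
After step 8: ecx = 160.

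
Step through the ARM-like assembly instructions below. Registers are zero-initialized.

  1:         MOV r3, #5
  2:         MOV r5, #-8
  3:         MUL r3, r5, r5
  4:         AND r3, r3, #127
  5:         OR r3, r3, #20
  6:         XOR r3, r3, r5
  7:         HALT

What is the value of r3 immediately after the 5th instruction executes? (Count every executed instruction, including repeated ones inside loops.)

after MOV r3, #5: r3=5
after MOV r5, #-8: r5=-8
after MUL r3, r5, r5: r3=(-8)*(-8)=64
after AND r3, r3, #127: r3=64&127=64
after OR r3, r3, #20: r3=64|20=84
After step 5: r3 = 84.

84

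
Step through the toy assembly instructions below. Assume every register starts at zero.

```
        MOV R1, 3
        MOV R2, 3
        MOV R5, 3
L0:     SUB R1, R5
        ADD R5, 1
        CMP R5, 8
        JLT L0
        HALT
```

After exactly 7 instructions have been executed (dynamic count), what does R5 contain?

4

after MOV R1, 3: R1=3
after MOV R2, 3: R2=3
after MOV R5, 3: R5=3
after SUB R1, R5: R1=3-3=0
after ADD R5, 1: R5=3+1=4
CMP R5, 8  (cmp 4,8)
JLT L0: taken
After step 7: R5 = 4.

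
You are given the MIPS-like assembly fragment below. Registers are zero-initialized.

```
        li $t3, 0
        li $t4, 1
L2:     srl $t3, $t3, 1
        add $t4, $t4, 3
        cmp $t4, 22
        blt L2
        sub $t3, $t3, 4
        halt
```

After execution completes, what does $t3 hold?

$t3=0
$t4=1
$t3=0>>1=0
$t4=1+3=4
cmp $t4, 22  (cmp 4,22)
blt L2: taken
$t3=0>>1=0
$t4=4+3=7
cmp $t4, 22  (cmp 7,22)
blt L2: taken
$t3=0>>1=0
$t4=7+3=10
cmp $t4, 22  (cmp 10,22)
blt L2: taken
$t3=0>>1=0
$t4=10+3=13
cmp $t4, 22  (cmp 13,22)
blt L2: taken
$t3=0>>1=0
$t4=13+3=16
cmp $t4, 22  (cmp 16,22)
blt L2: taken
$t3=0>>1=0
$t4=16+3=19
cmp $t4, 22  (cmp 19,22)
blt L2: taken
$t3=0>>1=0
$t4=19+3=22
cmp $t4, 22  (cmp 22,22)
blt L2: not taken
$t3=0-4=-4
halt.

-4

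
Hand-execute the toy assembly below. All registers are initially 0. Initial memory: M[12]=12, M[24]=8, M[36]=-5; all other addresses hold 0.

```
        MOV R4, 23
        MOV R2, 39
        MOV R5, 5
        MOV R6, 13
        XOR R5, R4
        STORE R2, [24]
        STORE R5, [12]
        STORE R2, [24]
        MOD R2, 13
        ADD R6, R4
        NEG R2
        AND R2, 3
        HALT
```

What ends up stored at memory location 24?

39

MOV R4, 23 → R4=23
MOV R2, 39 → R2=39
MOV R5, 5 → R5=5
MOV R6, 13 → R6=13
XOR R5, R4 → R5=5^23=18
STORE R2, [24] → M[24]=39
STORE R5, [12] → M[12]=18
STORE R2, [24] → M[24]=39
MOD R2, 13 → R2=39%13=0
ADD R6, R4 → R6=13+23=36
NEG R2 → R2=-(0)=0
AND R2, 3 → R2=0&3=0
halt.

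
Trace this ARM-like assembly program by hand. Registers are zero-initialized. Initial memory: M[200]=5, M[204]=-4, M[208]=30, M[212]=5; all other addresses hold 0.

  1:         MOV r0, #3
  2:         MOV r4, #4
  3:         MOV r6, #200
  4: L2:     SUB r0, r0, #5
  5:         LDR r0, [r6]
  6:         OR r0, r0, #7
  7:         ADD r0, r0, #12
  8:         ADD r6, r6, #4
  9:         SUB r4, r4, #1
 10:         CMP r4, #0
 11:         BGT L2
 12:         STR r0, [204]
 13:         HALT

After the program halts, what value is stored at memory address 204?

after MOV r0, #3: r0=3
after MOV r4, #4: r4=4
after MOV r6, #200: r6=200
after SUB r0, r0, #5: r0=3-5=-2
after LDR r0, [r6]: r0=M[200]=5
after OR r0, r0, #7: r0=5|7=7
after ADD r0, r0, #12: r0=7+12=19
after ADD r6, r6, #4: r6=200+4=204
after SUB r4, r4, #1: r4=4-1=3
CMP r4, #0  (cmp 3,0)
BGT L2: taken
after SUB r0, r0, #5: r0=19-5=14
after LDR r0, [r6]: r0=M[204]=-4
after OR r0, r0, #7: r0=(-4)|7=-1
after ADD r0, r0, #12: r0=(-1)+12=11
after ADD r6, r6, #4: r6=204+4=208
after SUB r4, r4, #1: r4=3-1=2
CMP r4, #0  (cmp 2,0)
BGT L2: taken
after SUB r0, r0, #5: r0=11-5=6
after LDR r0, [r6]: r0=M[208]=30
after OR r0, r0, #7: r0=30|7=31
after ADD r0, r0, #12: r0=31+12=43
after ADD r6, r6, #4: r6=208+4=212
after SUB r4, r4, #1: r4=2-1=1
CMP r4, #0  (cmp 1,0)
BGT L2: taken
after SUB r0, r0, #5: r0=43-5=38
after LDR r0, [r6]: r0=M[212]=5
after OR r0, r0, #7: r0=5|7=7
after ADD r0, r0, #12: r0=7+12=19
after ADD r6, r6, #4: r6=212+4=216
after SUB r4, r4, #1: r4=1-1=0
CMP r4, #0  (cmp 0,0)
BGT L2: not taken
STR r0, [204] → M[204]=19
halt.

19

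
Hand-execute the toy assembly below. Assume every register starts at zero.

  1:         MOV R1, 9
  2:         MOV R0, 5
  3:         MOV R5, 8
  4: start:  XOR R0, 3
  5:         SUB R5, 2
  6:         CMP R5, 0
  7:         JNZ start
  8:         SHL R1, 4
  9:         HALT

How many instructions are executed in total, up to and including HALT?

after MOV R1, 9: R1=9
after MOV R0, 5: R0=5
after MOV R5, 8: R5=8
after XOR R0, 3: R0=5^3=6
after SUB R5, 2: R5=8-2=6
CMP R5, 0  (cmp 6,0)
JNZ start: taken
after XOR R0, 3: R0=6^3=5
after SUB R5, 2: R5=6-2=4
CMP R5, 0  (cmp 4,0)
JNZ start: taken
after XOR R0, 3: R0=5^3=6
after SUB R5, 2: R5=4-2=2
CMP R5, 0  (cmp 2,0)
JNZ start: taken
after XOR R0, 3: R0=6^3=5
after SUB R5, 2: R5=2-2=0
CMP R5, 0  (cmp 0,0)
JNZ start: not taken
after SHL R1, 4: R1=9<<4=144
halt.
Total executed instructions: 21.

21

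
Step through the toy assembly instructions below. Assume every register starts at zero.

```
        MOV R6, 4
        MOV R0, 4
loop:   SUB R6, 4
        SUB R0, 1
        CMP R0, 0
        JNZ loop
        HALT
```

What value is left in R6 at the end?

-12

R6=4
R0=4
R6=4-4=0
R0=4-1=3
CMP R0, 0  (cmp 3,0)
JNZ loop: taken
R6=0-4=-4
R0=3-1=2
CMP R0, 0  (cmp 2,0)
JNZ loop: taken
R6=(-4)-4=-8
R0=2-1=1
CMP R0, 0  (cmp 1,0)
JNZ loop: taken
R6=(-8)-4=-12
R0=1-1=0
CMP R0, 0  (cmp 0,0)
JNZ loop: not taken
halt.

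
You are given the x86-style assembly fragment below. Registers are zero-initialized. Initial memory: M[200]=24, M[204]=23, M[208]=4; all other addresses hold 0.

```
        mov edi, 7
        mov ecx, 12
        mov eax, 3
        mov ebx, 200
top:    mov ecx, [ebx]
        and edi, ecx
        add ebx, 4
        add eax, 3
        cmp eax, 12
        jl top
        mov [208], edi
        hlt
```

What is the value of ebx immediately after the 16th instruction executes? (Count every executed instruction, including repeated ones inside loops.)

after mov edi, 7: edi=7
after mov ecx, 12: ecx=12
after mov eax, 3: eax=3
after mov ebx, 200: ebx=200
after mov ecx, [ebx]: ecx=M[200]=24
after and edi, ecx: edi=7&24=0
after add ebx, 4: ebx=200+4=204
after add eax, 3: eax=3+3=6
cmp eax, 12  (cmp 6,12)
jl top: taken
after mov ecx, [ebx]: ecx=M[204]=23
after and edi, ecx: edi=0&23=0
after add ebx, 4: ebx=204+4=208
after add eax, 3: eax=6+3=9
cmp eax, 12  (cmp 9,12)
jl top: taken
After step 16: ebx = 208.

208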